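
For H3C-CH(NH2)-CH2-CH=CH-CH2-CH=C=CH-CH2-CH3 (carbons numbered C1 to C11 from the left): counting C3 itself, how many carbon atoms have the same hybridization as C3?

6

C3 is sp3 (only σ bonds).
C1: sp3 ✓
C2: sp3 ✓
C3: sp3 ✓
C4: sp2
C5: sp2
C6: sp3 ✓
C7: sp2
C8: sp
C9: sp2
C10: sp3 ✓
C11: sp3 ✓
6 carbons are sp3.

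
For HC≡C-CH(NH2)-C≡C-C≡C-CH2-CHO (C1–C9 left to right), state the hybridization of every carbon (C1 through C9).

C1: 2 σ bonds, plus two π bonds — 2 electron domains, sp.
C2 (2 σ bonds, plus two π bonds) has steric number 2: sp.
C3 carries 4 σ bonds, giving a steric number of 4, so it is sp3.
C4 (2 σ bonds, plus two π bonds) has steric number 2: sp.
C5: 2 σ bonds, plus two π bonds; 2 regions of electron density → sp.
C6 — 2 σ bonds, plus two π bonds. Steric number 2, so sp.
C7 (2 σ bonds, plus two π bonds) has steric number 2: sp.
C8 — 4 σ bonds. Steric number 4, so sp3.
C9 — 3 σ bonds, plus one π bond. Steric number 3, so sp2.

C1 sp, C2 sp, C3 sp3, C4 sp, C5 sp, C6 sp, C7 sp, C8 sp3, C9 sp2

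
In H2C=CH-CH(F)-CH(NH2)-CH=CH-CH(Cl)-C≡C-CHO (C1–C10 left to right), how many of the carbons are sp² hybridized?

C1: sp2 ✓
C2: sp2 ✓
C3: sp3
C4: sp3
C5: sp2 ✓
C6: sp2 ✓
C7: sp3
C8: sp
C9: sp
C10: sp2 ✓
C1, C2, C5, C6, C10 → 5 sp2 carbons.

5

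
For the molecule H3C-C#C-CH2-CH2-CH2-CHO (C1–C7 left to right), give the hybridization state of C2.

sp

C2: 2 σ bonds, plus two π bonds; 2 regions of electron density → sp.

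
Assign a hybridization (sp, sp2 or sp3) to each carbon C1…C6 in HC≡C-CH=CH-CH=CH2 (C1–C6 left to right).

C1 sp, C2 sp, C3 sp2, C4 sp2, C5 sp2, C6 sp2

C1 (2 σ bonds, plus two π bonds) has steric number 2: sp.
C2 has 2 σ bonds, plus two π bonds: steric number 2 → sp.
C3 (3 σ bonds, plus one π bond) has steric number 3: sp2.
C4: 3 σ bonds, plus one π bond — 3 electron domains, sp2.
C5 is sp2: 3 σ bonds, plus one π bond, 3 electron-density regions.
C6: 3 σ bonds, plus one π bond; 3 regions of electron density → sp2.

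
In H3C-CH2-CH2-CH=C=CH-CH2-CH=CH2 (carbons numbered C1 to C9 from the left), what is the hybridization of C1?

C1 — 4 σ bonds. Steric number 4, so sp3.

sp³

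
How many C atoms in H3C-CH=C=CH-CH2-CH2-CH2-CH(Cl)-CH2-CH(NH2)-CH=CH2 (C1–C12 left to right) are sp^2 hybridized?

4

C1: sp3
C2: sp2 ✓
C3: sp
C4: sp2 ✓
C5: sp3
C6: sp3
C7: sp3
C8: sp3
C9: sp3
C10: sp3
C11: sp2 ✓
C12: sp2 ✓
C2, C4, C11, C12 → 4 sp2 carbons.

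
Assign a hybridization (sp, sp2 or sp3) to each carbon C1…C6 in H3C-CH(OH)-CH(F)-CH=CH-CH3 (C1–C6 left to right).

C1 carries 4 σ bonds, giving a steric number of 4, so it is sp3.
C2 carries 4 σ bonds, giving a steric number of 4, so it is sp3.
C3 has 4 σ bonds: steric number 4 → sp3.
C4 has 3 σ bonds, plus one π bond: steric number 3 → sp2.
C5 (3 σ bonds, plus one π bond) has steric number 3: sp2.
C6: 4 σ bonds; 4 regions of electron density → sp3.

C1 sp3, C2 sp3, C3 sp3, C4 sp2, C5 sp2, C6 sp3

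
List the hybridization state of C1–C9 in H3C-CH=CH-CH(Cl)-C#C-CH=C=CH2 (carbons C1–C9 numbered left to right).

C1: 4 σ bonds — 4 electron domains, sp3.
C2 is sp2: 3 σ bonds, plus one π bond, 3 electron-density regions.
C3 has 3 σ bonds, plus one π bond: steric number 3 → sp2.
C4 is sp3: 4 σ bonds, 4 electron-density regions.
C5 is sp: 2 σ bonds, plus two π bonds, 2 electron-density regions.
C6: 2 σ bonds, plus two π bonds; 2 regions of electron density → sp.
C7: 3 σ bonds, plus one π bond; 3 regions of electron density → sp2.
C8 has 2 σ bonds, plus two π bonds: steric number 2 → sp.
C9: 3 σ bonds, plus one π bond — 3 electron domains, sp2.

C1 sp3, C2 sp2, C3 sp2, C4 sp3, C5 sp, C6 sp, C7 sp2, C8 sp, C9 sp2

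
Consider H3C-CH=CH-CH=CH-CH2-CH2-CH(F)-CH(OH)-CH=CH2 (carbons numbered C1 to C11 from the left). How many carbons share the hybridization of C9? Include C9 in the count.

C9 is sp3 (only σ bonds).
C1: sp3 ✓
C2: sp2
C3: sp2
C4: sp2
C5: sp2
C6: sp3 ✓
C7: sp3 ✓
C8: sp3 ✓
C9: sp3 ✓
C10: sp2
C11: sp2
5 carbons are sp3.

5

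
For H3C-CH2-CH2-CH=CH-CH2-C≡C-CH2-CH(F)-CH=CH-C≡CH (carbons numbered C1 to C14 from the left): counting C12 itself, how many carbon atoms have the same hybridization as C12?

4

C12 is sp2 (one π bond).
C1: sp3
C2: sp3
C3: sp3
C4: sp2 ✓
C5: sp2 ✓
C6: sp3
C7: sp
C8: sp
C9: sp3
C10: sp3
C11: sp2 ✓
C12: sp2 ✓
C13: sp
C14: sp
4 carbons are sp2.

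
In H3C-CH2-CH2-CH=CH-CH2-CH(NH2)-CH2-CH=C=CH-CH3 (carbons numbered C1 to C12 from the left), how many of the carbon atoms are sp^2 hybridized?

4

C1: sp3
C2: sp3
C3: sp3
C4: sp2 ✓
C5: sp2 ✓
C6: sp3
C7: sp3
C8: sp3
C9: sp2 ✓
C10: sp
C11: sp2 ✓
C12: sp3
C4, C5, C9, C11 → 4 sp2 carbons.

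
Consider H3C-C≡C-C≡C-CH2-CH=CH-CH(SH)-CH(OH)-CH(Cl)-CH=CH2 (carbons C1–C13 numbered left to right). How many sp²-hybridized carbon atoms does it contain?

4

C1: sp3
C2: sp
C3: sp
C4: sp
C5: sp
C6: sp3
C7: sp2 ✓
C8: sp2 ✓
C9: sp3
C10: sp3
C11: sp3
C12: sp2 ✓
C13: sp2 ✓
C7, C8, C12, C13 → 4 sp2 carbons.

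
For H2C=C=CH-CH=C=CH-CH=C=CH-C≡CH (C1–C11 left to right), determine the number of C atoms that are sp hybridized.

C1: sp2
C2: sp ✓
C3: sp2
C4: sp2
C5: sp ✓
C6: sp2
C7: sp2
C8: sp ✓
C9: sp2
C10: sp ✓
C11: sp ✓
C2, C5, C8, C10, C11 → 5 sp carbons.

5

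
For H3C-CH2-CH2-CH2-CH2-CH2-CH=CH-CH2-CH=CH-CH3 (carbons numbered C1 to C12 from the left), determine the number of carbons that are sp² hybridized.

C1: sp3
C2: sp3
C3: sp3
C4: sp3
C5: sp3
C6: sp3
C7: sp2 ✓
C8: sp2 ✓
C9: sp3
C10: sp2 ✓
C11: sp2 ✓
C12: sp3
C7, C8, C10, C11 → 4 sp2 carbons.

4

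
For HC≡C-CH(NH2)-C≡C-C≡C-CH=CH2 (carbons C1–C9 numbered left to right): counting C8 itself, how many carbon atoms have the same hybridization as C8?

C8 is sp2 (one π bond).
C1: sp
C2: sp
C3: sp3
C4: sp
C5: sp
C6: sp
C7: sp
C8: sp2 ✓
C9: sp2 ✓
2 carbons are sp2.

2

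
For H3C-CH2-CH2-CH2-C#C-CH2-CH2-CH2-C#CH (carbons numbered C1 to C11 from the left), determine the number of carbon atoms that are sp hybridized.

C1: sp3
C2: sp3
C3: sp3
C4: sp3
C5: sp ✓
C6: sp ✓
C7: sp3
C8: sp3
C9: sp3
C10: sp ✓
C11: sp ✓
C5, C6, C10, C11 → 4 sp carbons.

4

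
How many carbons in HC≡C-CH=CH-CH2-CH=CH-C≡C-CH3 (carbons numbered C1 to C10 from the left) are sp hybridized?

C1: sp ✓
C2: sp ✓
C3: sp2
C4: sp2
C5: sp3
C6: sp2
C7: sp2
C8: sp ✓
C9: sp ✓
C10: sp3
C1, C2, C8, C9 → 4 sp carbons.

4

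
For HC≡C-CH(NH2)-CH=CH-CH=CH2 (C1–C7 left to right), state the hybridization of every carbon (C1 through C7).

C1 sp, C2 sp, C3 sp3, C4 sp2, C5 sp2, C6 sp2, C7 sp2

C1 — 2 σ bonds, plus two π bonds. Steric number 2, so sp.
C2 — 2 σ bonds, plus two π bonds. Steric number 2, so sp.
C3 — 4 σ bonds. Steric number 4, so sp3.
C4 carries 3 σ bonds, plus one π bond, giving a steric number of 3, so it is sp2.
C5 — 3 σ bonds, plus one π bond. Steric number 3, so sp2.
C6 has 3 σ bonds, plus one π bond: steric number 3 → sp2.
C7: 3 σ bonds, plus one π bond; 3 regions of electron density → sp2.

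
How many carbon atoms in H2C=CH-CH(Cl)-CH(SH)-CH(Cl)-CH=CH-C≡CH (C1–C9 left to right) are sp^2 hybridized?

C1: sp2 ✓
C2: sp2 ✓
C3: sp3
C4: sp3
C5: sp3
C6: sp2 ✓
C7: sp2 ✓
C8: sp
C9: sp
C1, C2, C6, C7 → 4 sp2 carbons.

4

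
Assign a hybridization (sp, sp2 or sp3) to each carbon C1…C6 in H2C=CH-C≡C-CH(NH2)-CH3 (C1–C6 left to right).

C1 sp2, C2 sp2, C3 sp, C4 sp, C5 sp3, C6 sp3

C1 — 3 σ bonds, plus one π bond. Steric number 3, so sp2.
C2 — 3 σ bonds, plus one π bond. Steric number 3, so sp2.
C3: 2 σ bonds, plus two π bonds — 2 electron domains, sp.
C4 has 2 σ bonds, plus two π bonds: steric number 2 → sp.
C5: 4 σ bonds; 4 regions of electron density → sp3.
C6 is sp3: 4 σ bonds, 4 electron-density regions.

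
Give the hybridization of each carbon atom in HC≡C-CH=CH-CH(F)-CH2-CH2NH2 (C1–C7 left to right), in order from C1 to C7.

C1 (2 σ bonds, plus two π bonds) has steric number 2: sp.
C2 is sp: 2 σ bonds, plus two π bonds, 2 electron-density regions.
C3 has 3 σ bonds, plus one π bond: steric number 3 → sp2.
C4 — 3 σ bonds, plus one π bond. Steric number 3, so sp2.
C5: 4 σ bonds; 4 regions of electron density → sp3.
C6 — 4 σ bonds. Steric number 4, so sp3.
C7 — 4 σ bonds. Steric number 4, so sp3.

C1 sp, C2 sp, C3 sp2, C4 sp2, C5 sp3, C6 sp3, C7 sp3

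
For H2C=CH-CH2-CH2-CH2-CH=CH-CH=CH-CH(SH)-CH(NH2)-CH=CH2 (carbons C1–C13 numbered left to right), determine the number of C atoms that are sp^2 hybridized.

8

C1: sp2 ✓
C2: sp2 ✓
C3: sp3
C4: sp3
C5: sp3
C6: sp2 ✓
C7: sp2 ✓
C8: sp2 ✓
C9: sp2 ✓
C10: sp3
C11: sp3
C12: sp2 ✓
C13: sp2 ✓
C1, C2, C6, C7, C8, C9, C12, C13 → 8 sp2 carbons.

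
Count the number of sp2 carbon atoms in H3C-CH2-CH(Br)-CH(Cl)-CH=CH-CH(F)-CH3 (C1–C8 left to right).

C1: sp3
C2: sp3
C3: sp3
C4: sp3
C5: sp2 ✓
C6: sp2 ✓
C7: sp3
C8: sp3
C5, C6 → 2 sp2 carbons.

2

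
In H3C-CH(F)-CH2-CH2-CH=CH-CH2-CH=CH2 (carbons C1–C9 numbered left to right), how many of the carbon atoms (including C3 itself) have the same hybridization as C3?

5

C3 is sp3 (only σ bonds).
C1: sp3 ✓
C2: sp3 ✓
C3: sp3 ✓
C4: sp3 ✓
C5: sp2
C6: sp2
C7: sp3 ✓
C8: sp2
C9: sp2
5 carbons are sp3.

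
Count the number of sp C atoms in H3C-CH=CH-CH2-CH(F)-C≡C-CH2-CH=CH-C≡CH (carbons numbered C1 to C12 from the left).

4

C1: sp3
C2: sp2
C3: sp2
C4: sp3
C5: sp3
C6: sp ✓
C7: sp ✓
C8: sp3
C9: sp2
C10: sp2
C11: sp ✓
C12: sp ✓
C6, C7, C11, C12 → 4 sp carbons.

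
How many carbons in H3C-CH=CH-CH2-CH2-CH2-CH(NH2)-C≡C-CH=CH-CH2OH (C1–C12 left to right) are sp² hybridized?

4

C1: sp3
C2: sp2 ✓
C3: sp2 ✓
C4: sp3
C5: sp3
C6: sp3
C7: sp3
C8: sp
C9: sp
C10: sp2 ✓
C11: sp2 ✓
C12: sp3
C2, C3, C10, C11 → 4 sp2 carbons.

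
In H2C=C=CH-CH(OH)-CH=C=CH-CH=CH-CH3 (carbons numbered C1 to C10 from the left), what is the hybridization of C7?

sp^2

C7: 3 σ bonds, plus one π bond — 3 electron domains, sp2.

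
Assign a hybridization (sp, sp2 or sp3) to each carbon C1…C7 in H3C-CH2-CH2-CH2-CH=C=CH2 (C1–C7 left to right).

C1 sp3, C2 sp3, C3 sp3, C4 sp3, C5 sp2, C6 sp, C7 sp2

C1 carries 4 σ bonds, giving a steric number of 4, so it is sp3.
C2: 4 σ bonds — 4 electron domains, sp3.
C3: 4 σ bonds — 4 electron domains, sp3.
C4: 4 σ bonds — 4 electron domains, sp3.
C5 has 3 σ bonds, plus one π bond: steric number 3 → sp2.
C6 — 2 σ bonds, plus two π bonds. Steric number 2, so sp.
C7: 3 σ bonds, plus one π bond — 3 electron domains, sp2.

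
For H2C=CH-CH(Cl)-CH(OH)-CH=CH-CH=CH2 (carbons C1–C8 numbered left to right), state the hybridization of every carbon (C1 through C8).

C1 sp2, C2 sp2, C3 sp3, C4 sp3, C5 sp2, C6 sp2, C7 sp2, C8 sp2

C1 (3 σ bonds, plus one π bond) has steric number 3: sp2.
C2 has 3 σ bonds, plus one π bond: steric number 3 → sp2.
C3 is sp3: 4 σ bonds, 4 electron-density regions.
C4 — 4 σ bonds. Steric number 4, so sp3.
C5 (3 σ bonds, plus one π bond) has steric number 3: sp2.
C6 (3 σ bonds, plus one π bond) has steric number 3: sp2.
C7 carries 3 σ bonds, plus one π bond, giving a steric number of 3, so it is sp2.
C8 — 3 σ bonds, plus one π bond. Steric number 3, so sp2.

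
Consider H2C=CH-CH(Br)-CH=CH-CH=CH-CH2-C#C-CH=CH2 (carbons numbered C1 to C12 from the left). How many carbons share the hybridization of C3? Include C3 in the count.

2

C3 is sp3 (only σ bonds).
C1: sp2
C2: sp2
C3: sp3 ✓
C4: sp2
C5: sp2
C6: sp2
C7: sp2
C8: sp3 ✓
C9: sp
C10: sp
C11: sp2
C12: sp2
2 carbons are sp3.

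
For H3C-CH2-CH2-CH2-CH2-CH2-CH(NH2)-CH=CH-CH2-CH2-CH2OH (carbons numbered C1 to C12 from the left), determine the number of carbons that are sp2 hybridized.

C1: sp3
C2: sp3
C3: sp3
C4: sp3
C5: sp3
C6: sp3
C7: sp3
C8: sp2 ✓
C9: sp2 ✓
C10: sp3
C11: sp3
C12: sp3
C8, C9 → 2 sp2 carbons.

2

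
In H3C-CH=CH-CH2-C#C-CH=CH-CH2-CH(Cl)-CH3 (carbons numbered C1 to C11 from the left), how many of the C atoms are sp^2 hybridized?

C1: sp3
C2: sp2 ✓
C3: sp2 ✓
C4: sp3
C5: sp
C6: sp
C7: sp2 ✓
C8: sp2 ✓
C9: sp3
C10: sp3
C11: sp3
C2, C3, C7, C8 → 4 sp2 carbons.

4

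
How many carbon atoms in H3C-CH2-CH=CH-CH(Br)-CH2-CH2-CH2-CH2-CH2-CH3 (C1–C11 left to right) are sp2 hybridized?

C1: sp3
C2: sp3
C3: sp2 ✓
C4: sp2 ✓
C5: sp3
C6: sp3
C7: sp3
C8: sp3
C9: sp3
C10: sp3
C11: sp3
C3, C4 → 2 sp2 carbons.

2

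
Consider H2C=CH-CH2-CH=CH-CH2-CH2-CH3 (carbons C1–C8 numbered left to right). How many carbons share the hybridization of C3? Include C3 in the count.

C3 is sp3 (only σ bonds).
C1: sp2
C2: sp2
C3: sp3 ✓
C4: sp2
C5: sp2
C6: sp3 ✓
C7: sp3 ✓
C8: sp3 ✓
4 carbons are sp3.

4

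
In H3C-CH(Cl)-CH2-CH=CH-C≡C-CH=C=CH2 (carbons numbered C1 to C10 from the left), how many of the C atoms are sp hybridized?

3

C1: sp3
C2: sp3
C3: sp3
C4: sp2
C5: sp2
C6: sp ✓
C7: sp ✓
C8: sp2
C9: sp ✓
C10: sp2
C6, C7, C9 → 3 sp carbons.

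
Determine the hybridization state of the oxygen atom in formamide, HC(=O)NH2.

The oxygen atom — 1 σ bond and 2 lone pairs, plus one π bond. Steric number 3, so sp2.

sp2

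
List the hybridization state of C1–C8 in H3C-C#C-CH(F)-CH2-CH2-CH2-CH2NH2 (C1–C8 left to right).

C1 sp3, C2 sp, C3 sp, C4 sp3, C5 sp3, C6 sp3, C7 sp3, C8 sp3

C1 carries 4 σ bonds, giving a steric number of 4, so it is sp3.
C2 — 2 σ bonds, plus two π bonds. Steric number 2, so sp.
C3 — 2 σ bonds, plus two π bonds. Steric number 2, so sp.
C4 — 4 σ bonds. Steric number 4, so sp3.
C5 (4 σ bonds) has steric number 4: sp3.
C6 — 4 σ bonds. Steric number 4, so sp3.
C7 (4 σ bonds) has steric number 4: sp3.
C8 is sp3: 4 σ bonds, 4 electron-density regions.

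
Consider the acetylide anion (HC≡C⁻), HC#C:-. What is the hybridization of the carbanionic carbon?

sp

One σ bond + one lone pair = steric number 2 → sp.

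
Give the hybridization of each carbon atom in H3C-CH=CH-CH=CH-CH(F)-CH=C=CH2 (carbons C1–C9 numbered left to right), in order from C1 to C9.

C1: 4 σ bonds — 4 electron domains, sp3.
C2: 3 σ bonds, plus one π bond; 3 regions of electron density → sp2.
C3 has 3 σ bonds, plus one π bond: steric number 3 → sp2.
C4 has 3 σ bonds, plus one π bond: steric number 3 → sp2.
C5: 3 σ bonds, plus one π bond — 3 electron domains, sp2.
C6 has 4 σ bonds: steric number 4 → sp3.
C7 — 3 σ bonds, plus one π bond. Steric number 3, so sp2.
C8 (2 σ bonds, plus two π bonds) has steric number 2: sp.
C9: 3 σ bonds, plus one π bond — 3 electron domains, sp2.

C1 sp3, C2 sp2, C3 sp2, C4 sp2, C5 sp2, C6 sp3, C7 sp2, C8 sp, C9 sp2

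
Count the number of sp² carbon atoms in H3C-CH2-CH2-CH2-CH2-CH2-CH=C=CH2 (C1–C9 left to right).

C1: sp3
C2: sp3
C3: sp3
C4: sp3
C5: sp3
C6: sp3
C7: sp2 ✓
C8: sp
C9: sp2 ✓
C7, C9 → 2 sp2 carbons.

2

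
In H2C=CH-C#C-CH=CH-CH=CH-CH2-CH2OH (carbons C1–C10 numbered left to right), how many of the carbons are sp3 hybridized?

2

C1: sp2
C2: sp2
C3: sp
C4: sp
C5: sp2
C6: sp2
C7: sp2
C8: sp2
C9: sp3 ✓
C10: sp3 ✓
C9, C10 → 2 sp3 carbons.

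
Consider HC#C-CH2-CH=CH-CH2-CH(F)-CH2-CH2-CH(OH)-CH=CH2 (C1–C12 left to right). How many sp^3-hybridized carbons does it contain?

6

C1: sp
C2: sp
C3: sp3 ✓
C4: sp2
C5: sp2
C6: sp3 ✓
C7: sp3 ✓
C8: sp3 ✓
C9: sp3 ✓
C10: sp3 ✓
C11: sp2
C12: sp2
C3, C6, C7, C8, C9, C10 → 6 sp3 carbons.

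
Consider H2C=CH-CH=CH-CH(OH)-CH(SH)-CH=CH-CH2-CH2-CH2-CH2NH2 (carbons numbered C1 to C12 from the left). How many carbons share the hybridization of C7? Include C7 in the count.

6

C7 is sp2 (one π bond).
C1: sp2 ✓
C2: sp2 ✓
C3: sp2 ✓
C4: sp2 ✓
C5: sp3
C6: sp3
C7: sp2 ✓
C8: sp2 ✓
C9: sp3
C10: sp3
C11: sp3
C12: sp3
6 carbons are sp2.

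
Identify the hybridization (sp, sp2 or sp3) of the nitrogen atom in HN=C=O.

sp^2

The nitrogen atom (2 σ bonds and 1 lone pair, plus one π bond) has steric number 3: sp2.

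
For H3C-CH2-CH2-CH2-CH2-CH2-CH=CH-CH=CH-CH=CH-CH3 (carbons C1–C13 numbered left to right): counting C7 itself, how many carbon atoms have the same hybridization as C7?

C7 is sp2 (one π bond).
C1: sp3
C2: sp3
C3: sp3
C4: sp3
C5: sp3
C6: sp3
C7: sp2 ✓
C8: sp2 ✓
C9: sp2 ✓
C10: sp2 ✓
C11: sp2 ✓
C12: sp2 ✓
C13: sp3
6 carbons are sp2.

6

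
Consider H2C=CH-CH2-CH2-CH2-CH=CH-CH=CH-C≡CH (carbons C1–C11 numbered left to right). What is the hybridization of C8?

C8 — 3 σ bonds, plus one π bond. Steric number 3, so sp2.

sp²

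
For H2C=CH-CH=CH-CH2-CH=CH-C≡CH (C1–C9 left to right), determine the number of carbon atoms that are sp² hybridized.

6

C1: sp2 ✓
C2: sp2 ✓
C3: sp2 ✓
C4: sp2 ✓
C5: sp3
C6: sp2 ✓
C7: sp2 ✓
C8: sp
C9: sp
C1, C2, C3, C4, C6, C7 → 6 sp2 carbons.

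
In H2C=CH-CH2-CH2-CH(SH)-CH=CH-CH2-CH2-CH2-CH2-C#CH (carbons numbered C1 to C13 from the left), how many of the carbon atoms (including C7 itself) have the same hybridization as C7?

4

C7 is sp2 (one π bond).
C1: sp2 ✓
C2: sp2 ✓
C3: sp3
C4: sp3
C5: sp3
C6: sp2 ✓
C7: sp2 ✓
C8: sp3
C9: sp3
C10: sp3
C11: sp3
C12: sp
C13: sp
4 carbons are sp2.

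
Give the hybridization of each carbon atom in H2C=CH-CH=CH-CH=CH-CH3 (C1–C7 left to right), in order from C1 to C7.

C1: 3 σ bonds, plus one π bond — 3 electron domains, sp2.
C2 — 3 σ bonds, plus one π bond. Steric number 3, so sp2.
C3: 3 σ bonds, plus one π bond; 3 regions of electron density → sp2.
C4 (3 σ bonds, plus one π bond) has steric number 3: sp2.
C5 — 3 σ bonds, plus one π bond. Steric number 3, so sp2.
C6: 3 σ bonds, plus one π bond — 3 electron domains, sp2.
C7 is sp3: 4 σ bonds, 4 electron-density regions.

C1 sp2, C2 sp2, C3 sp2, C4 sp2, C5 sp2, C6 sp2, C7 sp3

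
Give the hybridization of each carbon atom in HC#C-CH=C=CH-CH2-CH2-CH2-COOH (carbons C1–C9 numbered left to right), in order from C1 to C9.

C1 sp, C2 sp, C3 sp2, C4 sp, C5 sp2, C6 sp3, C7 sp3, C8 sp3, C9 sp2

C1 has 2 σ bonds, plus two π bonds: steric number 2 → sp.
C2 — 2 σ bonds, plus two π bonds. Steric number 2, so sp.
C3: 3 σ bonds, plus one π bond; 3 regions of electron density → sp2.
C4: 2 σ bonds, plus two π bonds — 2 electron domains, sp.
C5 is sp2: 3 σ bonds, plus one π bond, 3 electron-density regions.
C6 is sp3: 4 σ bonds, 4 electron-density regions.
C7 is sp3: 4 σ bonds, 4 electron-density regions.
C8 is sp3: 4 σ bonds, 4 electron-density regions.
C9 has 3 σ bonds, plus one π bond: steric number 3 → sp2.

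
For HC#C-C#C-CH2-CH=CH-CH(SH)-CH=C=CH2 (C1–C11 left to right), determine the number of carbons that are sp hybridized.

C1: sp ✓
C2: sp ✓
C3: sp ✓
C4: sp ✓
C5: sp3
C6: sp2
C7: sp2
C8: sp3
C9: sp2
C10: sp ✓
C11: sp2
C1, C2, C3, C4, C10 → 5 sp carbons.

5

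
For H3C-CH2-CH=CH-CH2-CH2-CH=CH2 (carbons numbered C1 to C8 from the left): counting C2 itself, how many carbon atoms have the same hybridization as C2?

C2 is sp3 (only σ bonds).
C1: sp3 ✓
C2: sp3 ✓
C3: sp2
C4: sp2
C5: sp3 ✓
C6: sp3 ✓
C7: sp2
C8: sp2
4 carbons are sp3.

4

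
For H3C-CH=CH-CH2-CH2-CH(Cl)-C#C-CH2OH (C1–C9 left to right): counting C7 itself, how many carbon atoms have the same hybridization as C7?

2

C7 is sp (two π bonds).
C1: sp3
C2: sp2
C3: sp2
C4: sp3
C5: sp3
C6: sp3
C7: sp ✓
C8: sp ✓
C9: sp3
2 carbons are sp.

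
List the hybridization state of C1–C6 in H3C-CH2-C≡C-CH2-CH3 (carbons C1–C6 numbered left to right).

C1 sp3, C2 sp3, C3 sp, C4 sp, C5 sp3, C6 sp3

C1 — 4 σ bonds. Steric number 4, so sp3.
C2 is sp3: 4 σ bonds, 4 electron-density regions.
C3 is sp: 2 σ bonds, plus two π bonds, 2 electron-density regions.
C4 is sp: 2 σ bonds, plus two π bonds, 2 electron-density regions.
C5 has 4 σ bonds: steric number 4 → sp3.
C6: 4 σ bonds — 4 electron domains, sp3.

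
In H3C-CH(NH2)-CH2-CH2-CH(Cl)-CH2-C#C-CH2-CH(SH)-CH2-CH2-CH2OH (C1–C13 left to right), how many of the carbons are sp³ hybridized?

C1: sp3 ✓
C2: sp3 ✓
C3: sp3 ✓
C4: sp3 ✓
C5: sp3 ✓
C6: sp3 ✓
C7: sp
C8: sp
C9: sp3 ✓
C10: sp3 ✓
C11: sp3 ✓
C12: sp3 ✓
C13: sp3 ✓
C1, C2, C3, C4, C5, C6, C9, C10, C11, C12, C13 → 11 sp3 carbons.

11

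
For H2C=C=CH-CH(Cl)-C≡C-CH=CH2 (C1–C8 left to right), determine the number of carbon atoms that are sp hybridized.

C1: sp2
C2: sp ✓
C3: sp2
C4: sp3
C5: sp ✓
C6: sp ✓
C7: sp2
C8: sp2
C2, C5, C6 → 3 sp carbons.

3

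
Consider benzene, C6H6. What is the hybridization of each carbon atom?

Every ring carbon has three σ bonds and contributes one p electron to the aromatic π system.

sp2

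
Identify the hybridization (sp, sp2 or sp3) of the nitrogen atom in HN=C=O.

sp^2

The nitrogen atom: 2 σ bonds and 1 lone pair, plus one π bond — 3 electron domains, sp2.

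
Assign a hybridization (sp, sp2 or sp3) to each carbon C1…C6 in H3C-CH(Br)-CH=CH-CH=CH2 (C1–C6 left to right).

C1 sp3, C2 sp3, C3 sp2, C4 sp2, C5 sp2, C6 sp2

C1 (4 σ bonds) has steric number 4: sp3.
C2 carries 4 σ bonds, giving a steric number of 4, so it is sp3.
C3: 3 σ bonds, plus one π bond — 3 electron domains, sp2.
C4 has 3 σ bonds, plus one π bond: steric number 3 → sp2.
C5: 3 σ bonds, plus one π bond; 3 regions of electron density → sp2.
C6 is sp2: 3 σ bonds, plus one π bond, 3 electron-density regions.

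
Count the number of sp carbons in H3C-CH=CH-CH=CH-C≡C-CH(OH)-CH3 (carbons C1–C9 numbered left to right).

C1: sp3
C2: sp2
C3: sp2
C4: sp2
C5: sp2
C6: sp ✓
C7: sp ✓
C8: sp3
C9: sp3
C6, C7 → 2 sp carbons.

2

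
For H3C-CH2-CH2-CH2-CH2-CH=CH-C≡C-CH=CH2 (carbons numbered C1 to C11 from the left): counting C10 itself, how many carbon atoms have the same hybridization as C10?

C10 is sp2 (one π bond).
C1: sp3
C2: sp3
C3: sp3
C4: sp3
C5: sp3
C6: sp2 ✓
C7: sp2 ✓
C8: sp
C9: sp
C10: sp2 ✓
C11: sp2 ✓
4 carbons are sp2.

4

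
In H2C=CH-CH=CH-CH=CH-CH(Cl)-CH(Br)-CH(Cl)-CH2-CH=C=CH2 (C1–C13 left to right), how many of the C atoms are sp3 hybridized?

C1: sp2
C2: sp2
C3: sp2
C4: sp2
C5: sp2
C6: sp2
C7: sp3 ✓
C8: sp3 ✓
C9: sp3 ✓
C10: sp3 ✓
C11: sp2
C12: sp
C13: sp2
C7, C8, C9, C10 → 4 sp3 carbons.

4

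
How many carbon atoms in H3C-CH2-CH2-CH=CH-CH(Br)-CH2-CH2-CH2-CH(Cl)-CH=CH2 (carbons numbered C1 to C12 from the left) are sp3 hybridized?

C1: sp3 ✓
C2: sp3 ✓
C3: sp3 ✓
C4: sp2
C5: sp2
C6: sp3 ✓
C7: sp3 ✓
C8: sp3 ✓
C9: sp3 ✓
C10: sp3 ✓
C11: sp2
C12: sp2
C1, C2, C3, C6, C7, C8, C9, C10 → 8 sp3 carbons.

8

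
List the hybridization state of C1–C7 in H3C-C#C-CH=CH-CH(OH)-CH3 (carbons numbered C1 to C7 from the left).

C1 sp3, C2 sp, C3 sp, C4 sp2, C5 sp2, C6 sp3, C7 sp3

C1 (4 σ bonds) has steric number 4: sp3.
C2 has 2 σ bonds, plus two π bonds: steric number 2 → sp.
C3 has 2 σ bonds, plus two π bonds: steric number 2 → sp.
C4 carries 3 σ bonds, plus one π bond, giving a steric number of 3, so it is sp2.
C5 — 3 σ bonds, plus one π bond. Steric number 3, so sp2.
C6: 4 σ bonds; 4 regions of electron density → sp3.
C7 is sp3: 4 σ bonds, 4 electron-density regions.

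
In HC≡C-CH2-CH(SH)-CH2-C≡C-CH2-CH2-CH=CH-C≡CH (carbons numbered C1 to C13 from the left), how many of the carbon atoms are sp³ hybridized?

5

C1: sp
C2: sp
C3: sp3 ✓
C4: sp3 ✓
C5: sp3 ✓
C6: sp
C7: sp
C8: sp3 ✓
C9: sp3 ✓
C10: sp2
C11: sp2
C12: sp
C13: sp
C3, C4, C5, C8, C9 → 5 sp3 carbons.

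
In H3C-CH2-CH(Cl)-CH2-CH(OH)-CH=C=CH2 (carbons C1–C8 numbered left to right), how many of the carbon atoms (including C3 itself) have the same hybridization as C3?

C3 is sp3 (only σ bonds).
C1: sp3 ✓
C2: sp3 ✓
C3: sp3 ✓
C4: sp3 ✓
C5: sp3 ✓
C6: sp2
C7: sp
C8: sp2
5 carbons are sp3.

5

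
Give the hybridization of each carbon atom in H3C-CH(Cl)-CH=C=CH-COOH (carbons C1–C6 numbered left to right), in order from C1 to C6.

C1 sp3, C2 sp3, C3 sp2, C4 sp, C5 sp2, C6 sp2

C1 — 4 σ bonds. Steric number 4, so sp3.
C2 is sp3: 4 σ bonds, 4 electron-density regions.
C3 is sp2: 3 σ bonds, plus one π bond, 3 electron-density regions.
C4 carries 2 σ bonds, plus two π bonds, giving a steric number of 2, so it is sp.
C5: 3 σ bonds, plus one π bond; 3 regions of electron density → sp2.
C6: 3 σ bonds, plus one π bond; 3 regions of electron density → sp2.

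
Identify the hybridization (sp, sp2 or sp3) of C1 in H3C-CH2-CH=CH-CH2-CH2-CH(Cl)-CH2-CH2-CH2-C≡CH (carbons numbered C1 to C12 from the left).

sp³

C1 has 4 σ bonds: steric number 4 → sp3.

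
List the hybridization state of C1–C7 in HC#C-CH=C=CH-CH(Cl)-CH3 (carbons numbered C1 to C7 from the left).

C1 sp, C2 sp, C3 sp2, C4 sp, C5 sp2, C6 sp3, C7 sp3

C1 is sp: 2 σ bonds, plus two π bonds, 2 electron-density regions.
C2 carries 2 σ bonds, plus two π bonds, giving a steric number of 2, so it is sp.
C3: 3 σ bonds, plus one π bond; 3 regions of electron density → sp2.
C4 is sp: 2 σ bonds, plus two π bonds, 2 electron-density regions.
C5 (3 σ bonds, plus one π bond) has steric number 3: sp2.
C6: 4 σ bonds — 4 electron domains, sp3.
C7 (4 σ bonds) has steric number 4: sp3.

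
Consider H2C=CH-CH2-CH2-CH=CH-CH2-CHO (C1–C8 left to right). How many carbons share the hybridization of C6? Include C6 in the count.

5

C6 is sp2 (one π bond).
C1: sp2 ✓
C2: sp2 ✓
C3: sp3
C4: sp3
C5: sp2 ✓
C6: sp2 ✓
C7: sp3
C8: sp2 ✓
5 carbons are sp2.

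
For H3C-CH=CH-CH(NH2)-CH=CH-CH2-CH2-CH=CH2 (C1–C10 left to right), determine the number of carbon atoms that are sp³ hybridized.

C1: sp3 ✓
C2: sp2
C3: sp2
C4: sp3 ✓
C5: sp2
C6: sp2
C7: sp3 ✓
C8: sp3 ✓
C9: sp2
C10: sp2
C1, C4, C7, C8 → 4 sp3 carbons.

4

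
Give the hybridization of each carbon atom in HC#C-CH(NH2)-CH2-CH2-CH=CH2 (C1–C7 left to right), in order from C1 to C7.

C1 sp, C2 sp, C3 sp3, C4 sp3, C5 sp3, C6 sp2, C7 sp2

C1 carries 2 σ bonds, plus two π bonds, giving a steric number of 2, so it is sp.
C2 has 2 σ bonds, plus two π bonds: steric number 2 → sp.
C3: 4 σ bonds; 4 regions of electron density → sp3.
C4 is sp3: 4 σ bonds, 4 electron-density regions.
C5 has 4 σ bonds: steric number 4 → sp3.
C6 (3 σ bonds, plus one π bond) has steric number 3: sp2.
C7: 3 σ bonds, plus one π bond; 3 regions of electron density → sp2.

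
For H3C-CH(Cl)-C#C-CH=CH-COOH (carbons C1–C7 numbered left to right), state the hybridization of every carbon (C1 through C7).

C1 — 4 σ bonds. Steric number 4, so sp3.
C2 has 4 σ bonds: steric number 4 → sp3.
C3 has 2 σ bonds, plus two π bonds: steric number 2 → sp.
C4 carries 2 σ bonds, plus two π bonds, giving a steric number of 2, so it is sp.
C5 is sp2: 3 σ bonds, plus one π bond, 3 electron-density regions.
C6: 3 σ bonds, plus one π bond; 3 regions of electron density → sp2.
C7 (3 σ bonds, plus one π bond) has steric number 3: sp2.

C1 sp3, C2 sp3, C3 sp, C4 sp, C5 sp2, C6 sp2, C7 sp2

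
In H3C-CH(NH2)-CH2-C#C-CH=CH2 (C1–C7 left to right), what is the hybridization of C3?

sp³

C3 is sp3: 4 σ bonds, 4 electron-density regions.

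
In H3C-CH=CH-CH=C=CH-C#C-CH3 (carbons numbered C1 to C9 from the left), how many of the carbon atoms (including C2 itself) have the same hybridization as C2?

4

C2 is sp2 (one π bond).
C1: sp3
C2: sp2 ✓
C3: sp2 ✓
C4: sp2 ✓
C5: sp
C6: sp2 ✓
C7: sp
C8: sp
C9: sp3
4 carbons are sp2.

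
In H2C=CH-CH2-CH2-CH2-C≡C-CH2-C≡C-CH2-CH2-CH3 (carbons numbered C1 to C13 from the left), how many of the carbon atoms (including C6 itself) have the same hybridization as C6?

C6 is sp (two π bonds).
C1: sp2
C2: sp2
C3: sp3
C4: sp3
C5: sp3
C6: sp ✓
C7: sp ✓
C8: sp3
C9: sp ✓
C10: sp ✓
C11: sp3
C12: sp3
C13: sp3
4 carbons are sp.

4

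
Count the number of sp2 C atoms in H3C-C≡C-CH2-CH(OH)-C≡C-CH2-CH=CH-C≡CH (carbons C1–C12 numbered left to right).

C1: sp3
C2: sp
C3: sp
C4: sp3
C5: sp3
C6: sp
C7: sp
C8: sp3
C9: sp2 ✓
C10: sp2 ✓
C11: sp
C12: sp
C9, C10 → 2 sp2 carbons.

2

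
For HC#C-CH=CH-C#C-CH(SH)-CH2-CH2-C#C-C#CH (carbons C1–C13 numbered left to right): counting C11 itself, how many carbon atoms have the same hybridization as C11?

8

C11 is sp (two π bonds).
C1: sp ✓
C2: sp ✓
C3: sp2
C4: sp2
C5: sp ✓
C6: sp ✓
C7: sp3
C8: sp3
C9: sp3
C10: sp ✓
C11: sp ✓
C12: sp ✓
C13: sp ✓
8 carbons are sp.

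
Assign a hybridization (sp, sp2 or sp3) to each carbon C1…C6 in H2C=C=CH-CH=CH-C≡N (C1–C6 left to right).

C1 has 3 σ bonds, plus one π bond: steric number 3 → sp2.
C2 (2 σ bonds, plus two π bonds) has steric number 2: sp.
C3 carries 3 σ bonds, plus one π bond, giving a steric number of 3, so it is sp2.
C4: 3 σ bonds, plus one π bond — 3 electron domains, sp2.
C5 is sp2: 3 σ bonds, plus one π bond, 3 electron-density regions.
C6 — 2 σ bonds, plus two π bonds. Steric number 2, so sp.

C1 sp2, C2 sp, C3 sp2, C4 sp2, C5 sp2, C6 sp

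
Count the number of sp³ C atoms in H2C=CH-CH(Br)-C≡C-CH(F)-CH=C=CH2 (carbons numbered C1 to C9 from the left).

2

C1: sp2
C2: sp2
C3: sp3 ✓
C4: sp
C5: sp
C6: sp3 ✓
C7: sp2
C8: sp
C9: sp2
C3, C6 → 2 sp3 carbons.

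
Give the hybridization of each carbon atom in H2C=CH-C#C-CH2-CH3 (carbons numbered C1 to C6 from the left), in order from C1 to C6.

C1 sp2, C2 sp2, C3 sp, C4 sp, C5 sp3, C6 sp3

C1 has 3 σ bonds, plus one π bond: steric number 3 → sp2.
C2 is sp2: 3 σ bonds, plus one π bond, 3 electron-density regions.
C3: 2 σ bonds, plus two π bonds — 2 electron domains, sp.
C4: 2 σ bonds, plus two π bonds; 2 regions of electron density → sp.
C5: 4 σ bonds; 4 regions of electron density → sp3.
C6 (4 σ bonds) has steric number 4: sp3.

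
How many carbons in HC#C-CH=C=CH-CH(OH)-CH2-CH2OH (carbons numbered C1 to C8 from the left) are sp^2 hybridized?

2

C1: sp
C2: sp
C3: sp2 ✓
C4: sp
C5: sp2 ✓
C6: sp3
C7: sp3
C8: sp3
C3, C5 → 2 sp2 carbons.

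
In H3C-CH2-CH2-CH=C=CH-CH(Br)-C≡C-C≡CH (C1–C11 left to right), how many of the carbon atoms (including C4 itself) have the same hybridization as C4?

2

C4 is sp2 (one π bond).
C1: sp3
C2: sp3
C3: sp3
C4: sp2 ✓
C5: sp
C6: sp2 ✓
C7: sp3
C8: sp
C9: sp
C10: sp
C11: sp
2 carbons are sp2.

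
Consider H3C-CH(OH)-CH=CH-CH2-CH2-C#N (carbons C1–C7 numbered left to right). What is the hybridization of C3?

sp2

C3 has 3 σ bonds, plus one π bond: steric number 3 → sp2.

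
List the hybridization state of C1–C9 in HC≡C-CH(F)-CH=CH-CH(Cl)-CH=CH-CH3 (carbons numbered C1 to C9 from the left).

C1 sp, C2 sp, C3 sp3, C4 sp2, C5 sp2, C6 sp3, C7 sp2, C8 sp2, C9 sp3

C1: 2 σ bonds, plus two π bonds — 2 electron domains, sp.
C2 is sp: 2 σ bonds, plus two π bonds, 2 electron-density regions.
C3 (4 σ bonds) has steric number 4: sp3.
C4 carries 3 σ bonds, plus one π bond, giving a steric number of 3, so it is sp2.
C5 (3 σ bonds, plus one π bond) has steric number 3: sp2.
C6: 4 σ bonds — 4 electron domains, sp3.
C7 — 3 σ bonds, plus one π bond. Steric number 3, so sp2.
C8: 3 σ bonds, plus one π bond; 3 regions of electron density → sp2.
C9: 4 σ bonds — 4 electron domains, sp3.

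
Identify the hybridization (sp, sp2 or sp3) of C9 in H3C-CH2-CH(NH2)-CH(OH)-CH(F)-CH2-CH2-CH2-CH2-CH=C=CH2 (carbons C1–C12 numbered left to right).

sp^3

C9: 4 σ bonds; 4 regions of electron density → sp3.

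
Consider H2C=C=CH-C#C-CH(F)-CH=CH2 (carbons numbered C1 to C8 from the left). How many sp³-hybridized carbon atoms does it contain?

1

C1: sp2
C2: sp
C3: sp2
C4: sp
C5: sp
C6: sp3 ✓
C7: sp2
C8: sp2
C6 → 1 sp3 carbon.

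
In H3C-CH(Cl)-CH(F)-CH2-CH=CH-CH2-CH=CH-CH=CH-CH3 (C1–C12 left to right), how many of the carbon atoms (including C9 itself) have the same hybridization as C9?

6

C9 is sp2 (one π bond).
C1: sp3
C2: sp3
C3: sp3
C4: sp3
C5: sp2 ✓
C6: sp2 ✓
C7: sp3
C8: sp2 ✓
C9: sp2 ✓
C10: sp2 ✓
C11: sp2 ✓
C12: sp3
6 carbons are sp2.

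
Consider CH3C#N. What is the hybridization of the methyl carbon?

sp³

The methyl carbon: 4 σ bonds — 4 electron domains, sp3.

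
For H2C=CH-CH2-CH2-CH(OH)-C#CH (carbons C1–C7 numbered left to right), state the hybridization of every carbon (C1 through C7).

C1 sp2, C2 sp2, C3 sp3, C4 sp3, C5 sp3, C6 sp, C7 sp

C1 — 3 σ bonds, plus one π bond. Steric number 3, so sp2.
C2 (3 σ bonds, plus one π bond) has steric number 3: sp2.
C3 is sp3: 4 σ bonds, 4 electron-density regions.
C4: 4 σ bonds; 4 regions of electron density → sp3.
C5 — 4 σ bonds. Steric number 4, so sp3.
C6 is sp: 2 σ bonds, plus two π bonds, 2 electron-density regions.
C7: 2 σ bonds, plus two π bonds — 2 electron domains, sp.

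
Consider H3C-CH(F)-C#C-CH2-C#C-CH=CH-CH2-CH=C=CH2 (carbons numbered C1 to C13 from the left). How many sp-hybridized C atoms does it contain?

C1: sp3
C2: sp3
C3: sp ✓
C4: sp ✓
C5: sp3
C6: sp ✓
C7: sp ✓
C8: sp2
C9: sp2
C10: sp3
C11: sp2
C12: sp ✓
C13: sp2
C3, C4, C6, C7, C12 → 5 sp carbons.

5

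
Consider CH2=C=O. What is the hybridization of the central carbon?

sp

The central carbon carries 2 σ bonds, plus two π bonds, giving a steric number of 2, so it is sp.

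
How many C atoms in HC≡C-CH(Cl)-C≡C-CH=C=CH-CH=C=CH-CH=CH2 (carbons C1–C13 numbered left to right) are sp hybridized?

C1: sp ✓
C2: sp ✓
C3: sp3
C4: sp ✓
C5: sp ✓
C6: sp2
C7: sp ✓
C8: sp2
C9: sp2
C10: sp ✓
C11: sp2
C12: sp2
C13: sp2
C1, C2, C4, C5, C7, C10 → 6 sp carbons.

6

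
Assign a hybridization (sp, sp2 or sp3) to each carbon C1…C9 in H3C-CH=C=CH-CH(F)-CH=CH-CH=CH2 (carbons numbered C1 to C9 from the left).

C1 is sp3: 4 σ bonds, 4 electron-density regions.
C2 carries 3 σ bonds, plus one π bond, giving a steric number of 3, so it is sp2.
C3 carries 2 σ bonds, plus two π bonds, giving a steric number of 2, so it is sp.
C4 (3 σ bonds, plus one π bond) has steric number 3: sp2.
C5 is sp3: 4 σ bonds, 4 electron-density regions.
C6 has 3 σ bonds, plus one π bond: steric number 3 → sp2.
C7: 3 σ bonds, plus one π bond; 3 regions of electron density → sp2.
C8: 3 σ bonds, plus one π bond; 3 regions of electron density → sp2.
C9 is sp2: 3 σ bonds, plus one π bond, 3 electron-density regions.

C1 sp3, C2 sp2, C3 sp, C4 sp2, C5 sp3, C6 sp2, C7 sp2, C8 sp2, C9 sp2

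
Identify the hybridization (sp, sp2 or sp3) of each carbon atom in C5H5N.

sp2

Each carbon atom carries 3 σ bonds, plus one π bond, giving a steric number of 3, so it is sp2.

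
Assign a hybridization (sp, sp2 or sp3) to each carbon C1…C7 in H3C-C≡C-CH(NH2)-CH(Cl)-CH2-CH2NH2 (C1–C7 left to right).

C1: 4 σ bonds; 4 regions of electron density → sp3.
C2 — 2 σ bonds, plus two π bonds. Steric number 2, so sp.
C3 carries 2 σ bonds, plus two π bonds, giving a steric number of 2, so it is sp.
C4 — 4 σ bonds. Steric number 4, so sp3.
C5 is sp3: 4 σ bonds, 4 electron-density regions.
C6 is sp3: 4 σ bonds, 4 electron-density regions.
C7 carries 4 σ bonds, giving a steric number of 4, so it is sp3.

C1 sp3, C2 sp, C3 sp, C4 sp3, C5 sp3, C6 sp3, C7 sp3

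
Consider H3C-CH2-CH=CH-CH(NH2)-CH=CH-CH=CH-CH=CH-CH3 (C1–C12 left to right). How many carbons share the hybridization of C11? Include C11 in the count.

C11 is sp2 (one π bond).
C1: sp3
C2: sp3
C3: sp2 ✓
C4: sp2 ✓
C5: sp3
C6: sp2 ✓
C7: sp2 ✓
C8: sp2 ✓
C9: sp2 ✓
C10: sp2 ✓
C11: sp2 ✓
C12: sp3
8 carbons are sp2.

8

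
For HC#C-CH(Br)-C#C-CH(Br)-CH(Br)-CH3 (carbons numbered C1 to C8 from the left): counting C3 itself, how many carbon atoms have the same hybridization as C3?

4

C3 is sp3 (only σ bonds).
C1: sp
C2: sp
C3: sp3 ✓
C4: sp
C5: sp
C6: sp3 ✓
C7: sp3 ✓
C8: sp3 ✓
4 carbons are sp3.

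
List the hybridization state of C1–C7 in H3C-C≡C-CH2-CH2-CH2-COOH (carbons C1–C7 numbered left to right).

C1 is sp3: 4 σ bonds, 4 electron-density regions.
C2 is sp: 2 σ bonds, plus two π bonds, 2 electron-density regions.
C3: 2 σ bonds, plus two π bonds; 2 regions of electron density → sp.
C4 has 4 σ bonds: steric number 4 → sp3.
C5: 4 σ bonds — 4 electron domains, sp3.
C6 — 4 σ bonds. Steric number 4, so sp3.
C7: 3 σ bonds, plus one π bond; 3 regions of electron density → sp2.

C1 sp3, C2 sp, C3 sp, C4 sp3, C5 sp3, C6 sp3, C7 sp2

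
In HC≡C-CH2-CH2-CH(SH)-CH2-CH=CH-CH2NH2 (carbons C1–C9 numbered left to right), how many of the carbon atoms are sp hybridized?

C1: sp ✓
C2: sp ✓
C3: sp3
C4: sp3
C5: sp3
C6: sp3
C7: sp2
C8: sp2
C9: sp3
C1, C2 → 2 sp carbons.

2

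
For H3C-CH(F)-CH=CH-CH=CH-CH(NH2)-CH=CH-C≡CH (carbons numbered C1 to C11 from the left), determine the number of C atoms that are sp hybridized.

C1: sp3
C2: sp3
C3: sp2
C4: sp2
C5: sp2
C6: sp2
C7: sp3
C8: sp2
C9: sp2
C10: sp ✓
C11: sp ✓
C10, C11 → 2 sp carbons.

2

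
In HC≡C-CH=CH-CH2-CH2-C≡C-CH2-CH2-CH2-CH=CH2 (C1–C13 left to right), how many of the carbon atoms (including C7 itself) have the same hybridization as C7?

C7 is sp (two π bonds).
C1: sp ✓
C2: sp ✓
C3: sp2
C4: sp2
C5: sp3
C6: sp3
C7: sp ✓
C8: sp ✓
C9: sp3
C10: sp3
C11: sp3
C12: sp2
C13: sp2
4 carbons are sp.

4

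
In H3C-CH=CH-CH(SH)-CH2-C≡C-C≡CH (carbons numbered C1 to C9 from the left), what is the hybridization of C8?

C8 is sp: 2 σ bonds, plus two π bonds, 2 electron-density regions.

sp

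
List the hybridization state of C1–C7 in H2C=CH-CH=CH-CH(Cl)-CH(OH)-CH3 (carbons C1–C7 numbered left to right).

C1 (3 σ bonds, plus one π bond) has steric number 3: sp2.
C2: 3 σ bonds, plus one π bond — 3 electron domains, sp2.
C3: 3 σ bonds, plus one π bond — 3 electron domains, sp2.
C4: 3 σ bonds, plus one π bond — 3 electron domains, sp2.
C5 carries 4 σ bonds, giving a steric number of 4, so it is sp3.
C6 — 4 σ bonds. Steric number 4, so sp3.
C7 has 4 σ bonds: steric number 4 → sp3.

C1 sp2, C2 sp2, C3 sp2, C4 sp2, C5 sp3, C6 sp3, C7 sp3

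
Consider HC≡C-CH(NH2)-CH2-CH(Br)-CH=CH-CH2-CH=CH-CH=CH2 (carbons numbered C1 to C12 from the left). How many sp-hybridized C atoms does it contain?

C1: sp ✓
C2: sp ✓
C3: sp3
C4: sp3
C5: sp3
C6: sp2
C7: sp2
C8: sp3
C9: sp2
C10: sp2
C11: sp2
C12: sp2
C1, C2 → 2 sp carbons.

2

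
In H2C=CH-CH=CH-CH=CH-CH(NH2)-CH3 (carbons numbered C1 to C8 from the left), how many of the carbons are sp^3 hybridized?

2

C1: sp2
C2: sp2
C3: sp2
C4: sp2
C5: sp2
C6: sp2
C7: sp3 ✓
C8: sp3 ✓
C7, C8 → 2 sp3 carbons.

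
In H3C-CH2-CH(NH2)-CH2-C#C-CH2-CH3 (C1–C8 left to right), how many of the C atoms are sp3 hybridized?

6

C1: sp3 ✓
C2: sp3 ✓
C3: sp3 ✓
C4: sp3 ✓
C5: sp
C6: sp
C7: sp3 ✓
C8: sp3 ✓
C1, C2, C3, C4, C7, C8 → 6 sp3 carbons.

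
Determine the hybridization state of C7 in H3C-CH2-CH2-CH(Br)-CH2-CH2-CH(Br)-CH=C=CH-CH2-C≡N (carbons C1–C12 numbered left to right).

C7: 4 σ bonds; 4 regions of electron density → sp3.

sp3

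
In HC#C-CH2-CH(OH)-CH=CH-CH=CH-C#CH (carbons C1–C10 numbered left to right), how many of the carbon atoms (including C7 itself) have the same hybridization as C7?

4

C7 is sp2 (one π bond).
C1: sp
C2: sp
C3: sp3
C4: sp3
C5: sp2 ✓
C6: sp2 ✓
C7: sp2 ✓
C8: sp2 ✓
C9: sp
C10: sp
4 carbons are sp2.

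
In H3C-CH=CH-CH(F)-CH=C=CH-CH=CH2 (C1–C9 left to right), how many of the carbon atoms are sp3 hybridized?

C1: sp3 ✓
C2: sp2
C3: sp2
C4: sp3 ✓
C5: sp2
C6: sp
C7: sp2
C8: sp2
C9: sp2
C1, C4 → 2 sp3 carbons.

2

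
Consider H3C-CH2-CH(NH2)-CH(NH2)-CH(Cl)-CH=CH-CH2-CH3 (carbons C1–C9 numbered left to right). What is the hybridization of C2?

C2 — 4 σ bonds. Steric number 4, so sp3.

sp^3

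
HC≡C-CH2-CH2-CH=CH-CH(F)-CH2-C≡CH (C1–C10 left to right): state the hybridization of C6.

sp^2

C6 (3 σ bonds, plus one π bond) has steric number 3: sp2.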